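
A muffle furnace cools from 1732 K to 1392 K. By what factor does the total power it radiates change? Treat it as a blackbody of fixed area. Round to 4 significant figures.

P ∝ T⁴, so P₂/P₁ = (T₂/T₁)⁴ = (1392/1732)⁴ = (0.803695)⁴ = 0.4172.

P₂/P₁ ≈ 0.4172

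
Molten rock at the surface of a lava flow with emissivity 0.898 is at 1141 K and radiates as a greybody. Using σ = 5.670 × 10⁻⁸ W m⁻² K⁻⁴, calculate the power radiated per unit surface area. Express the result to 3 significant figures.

Stefan–Boltzmann: I = εσT⁴ = 0.898 × 5.670×10⁻⁸ × (1141)⁴ = 8.63×10⁴ W/m².

I ≈ 8.63×10⁴ W/m²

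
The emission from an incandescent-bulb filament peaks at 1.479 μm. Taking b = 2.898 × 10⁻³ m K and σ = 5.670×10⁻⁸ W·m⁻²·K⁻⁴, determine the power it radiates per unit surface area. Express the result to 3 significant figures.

Wien's law: T = b/λ_max = 2.898×10⁻³/1.479×10⁻⁶ = 1959.43 K.
Then I = σT⁴ = 5.670×10⁻⁸×(1959.43)⁴ = 8.36×10⁵ W/m².

I ≈ 8.36×10⁵ W/m²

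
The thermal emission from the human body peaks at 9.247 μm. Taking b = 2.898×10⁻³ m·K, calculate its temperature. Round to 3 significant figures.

T ≈ 313 K

Wien's law gives T = b/λ_max = (2.898×10⁻³ m·K)/(9.247×10⁻⁶ m) = 313 K.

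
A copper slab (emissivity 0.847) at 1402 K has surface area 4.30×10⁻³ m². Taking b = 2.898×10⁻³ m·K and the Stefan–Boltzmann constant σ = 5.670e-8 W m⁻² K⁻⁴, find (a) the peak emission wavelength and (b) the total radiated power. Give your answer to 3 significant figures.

λ_max ≈ 2.07×10³ nm; P ≈ 798 W

(a) λ_max = b/T = 2.898×10⁻³/1402 = 2.067×10⁻⁶ m = 2.07×10³ nm.
Area A = 4.30×10⁻³ m².
(b) P = εσAT⁴ = 0.847×5.670×10⁻⁸×4.30×10⁻³×(1402)⁴ = 798 W.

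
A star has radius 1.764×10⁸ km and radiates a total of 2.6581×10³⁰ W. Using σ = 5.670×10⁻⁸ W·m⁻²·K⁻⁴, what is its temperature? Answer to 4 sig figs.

Surface area A = 4πR² = 4π(1.764×10¹¹ m)² = 3.91027×10²³ m².
P = σAT⁴ ⇒ T = (P/(σA))^(1/4) = (2.6581×10³⁰/(5.670×10⁻⁸×3.91027×10²³))^(1/4) = 3309 K.

T ≈ 3309 K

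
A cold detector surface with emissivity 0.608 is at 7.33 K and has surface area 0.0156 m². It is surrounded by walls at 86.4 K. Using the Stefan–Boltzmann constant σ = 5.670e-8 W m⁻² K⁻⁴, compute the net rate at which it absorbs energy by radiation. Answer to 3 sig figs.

Net gain ≈ 0.0300 W

Area A = 0.0156 m².
Net radiated power P_net = εσA(T⁴ − T₀⁴) = 0.608×5.670×10⁻⁸×0.0156×(7.33⁴ − 86.4⁴).
T⁴ − T₀⁴ = 2886.79 − 5.57256×10⁷ = -5.57227×10⁷ K⁴, so P_net = -0.0300 W — negative, meaning a net gain of 0.0300 W.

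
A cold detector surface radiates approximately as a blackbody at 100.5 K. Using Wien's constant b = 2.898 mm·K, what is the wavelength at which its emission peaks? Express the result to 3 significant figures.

λ_max ≈ 28.8 μm

Wien's displacement law: λ_max = b/T = (2.898×10⁻³ m·K)/(100.5 K) = 2.884×10⁻⁵ m.
That is 28.8 μm, in the infrared range.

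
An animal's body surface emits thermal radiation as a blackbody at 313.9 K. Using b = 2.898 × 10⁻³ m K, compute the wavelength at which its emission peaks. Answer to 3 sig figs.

Wien's displacement law: λ_max = b/T = (2.898×10⁻³ m·K)/(313.9 K) = 9.232×10⁻⁶ m.
That is 9.23 μm, in the infrared range.

λ_max ≈ 9.23 μm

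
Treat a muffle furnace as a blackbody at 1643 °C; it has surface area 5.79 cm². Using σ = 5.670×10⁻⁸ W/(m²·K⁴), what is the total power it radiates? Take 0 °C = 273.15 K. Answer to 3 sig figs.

P ≈ 443 W

T = 1643 °C + 273.15 = 1916.15 K.
Area A = 5.79 cm² = 5.79×10⁻⁴ m².
P = σAT⁴ = 5.670×10⁻⁸ × 5.79×10⁻⁴ × (1916.15)⁴ = 443 W.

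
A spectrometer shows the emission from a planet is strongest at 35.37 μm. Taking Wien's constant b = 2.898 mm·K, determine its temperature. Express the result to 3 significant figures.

T ≈ 81.9 K

Wien's law gives T = b/λ_max = (2.898×10⁻³ m·K)/(3.537×10⁻⁵ m) = 81.9 K.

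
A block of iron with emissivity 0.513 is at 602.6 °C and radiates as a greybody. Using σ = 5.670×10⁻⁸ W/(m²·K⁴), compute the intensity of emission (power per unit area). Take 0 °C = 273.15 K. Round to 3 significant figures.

I ≈ 1.71×10⁴ W/m²

T = 602.6 °C + 273.15 = 875.75 K.
Stefan–Boltzmann: I = εσT⁴ = 0.513 × 5.670×10⁻⁸ × (875.75)⁴ = 1.71×10⁴ W/m².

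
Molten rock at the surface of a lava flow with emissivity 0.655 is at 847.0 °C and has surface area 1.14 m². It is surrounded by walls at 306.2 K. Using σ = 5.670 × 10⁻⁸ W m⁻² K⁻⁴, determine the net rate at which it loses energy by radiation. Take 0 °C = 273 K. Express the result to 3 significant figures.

Net loss ≈ 6.62×10⁴ W

T = 847.0 °C + 273 = 1120.0 K.
Area A = 1.14 m².
Net radiated power P_net = εσA(T⁴ − T₀⁴) = 0.655×5.670×10⁻⁸×1.14×(1120.0⁴ − 306.2⁴).
T⁴ − T₀⁴ = 1.57352×10¹² − 8.79065×10⁹ = 1.56473×10¹² K⁴, so P_net = 6.62×10⁴ W.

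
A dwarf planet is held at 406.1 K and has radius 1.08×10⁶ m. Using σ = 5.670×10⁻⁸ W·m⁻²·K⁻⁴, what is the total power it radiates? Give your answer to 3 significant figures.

P ≈ 2.26×10¹⁶ W

Surface area A = 4πR² = 4π(1.08×10⁶ m)² = 1.46574×10¹³ m².
P = σAT⁴ = 5.670×10⁻⁸ × 1.46574×10¹³ × (406.1)⁴ = 2.26×10¹⁶ W.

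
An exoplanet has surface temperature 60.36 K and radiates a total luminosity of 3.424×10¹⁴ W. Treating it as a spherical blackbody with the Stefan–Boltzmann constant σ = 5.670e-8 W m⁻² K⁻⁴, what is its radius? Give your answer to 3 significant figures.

R ≈ 6.02×10⁶ m

L = 4πR²σT⁴ ⇒ R = √(L/(4πσT⁴)).
σT⁴ = 0.752627 W/m², so R = √(3.424×10¹⁴/(4π×0.752627)) = 6.02×10⁶ m.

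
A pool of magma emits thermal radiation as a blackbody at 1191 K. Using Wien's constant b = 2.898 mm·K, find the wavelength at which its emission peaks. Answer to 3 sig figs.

λ_max ≈ 2.43×10³ nm

Wien's displacement law: λ_max = b/T = (2.898×10⁻³ m·K)/(1191 K) = 2.433×10⁻⁶ m.
That is 2.43×10³ nm, in the infrared range.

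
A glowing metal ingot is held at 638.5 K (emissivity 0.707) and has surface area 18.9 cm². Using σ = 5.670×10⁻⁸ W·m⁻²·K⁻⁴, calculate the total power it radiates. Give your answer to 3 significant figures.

Area A = 18.9 cm² = 1.89×10⁻³ m².
P = εσAT⁴ = 0.707 × 5.670×10⁻⁸ × 1.89×10⁻³ × (638.5)⁴ = 12.6 W.

P ≈ 12.6 W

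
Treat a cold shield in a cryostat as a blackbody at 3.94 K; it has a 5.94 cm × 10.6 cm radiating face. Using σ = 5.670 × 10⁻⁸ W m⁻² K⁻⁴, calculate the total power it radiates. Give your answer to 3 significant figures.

P ≈ 8.60×10⁻⁸ W

Area A = 0.0594 × 0.106 = 6.2964×10⁻³ m².
P = σAT⁴ = 5.670×10⁻⁸ × 6.2964×10⁻³ × (3.94)⁴ = 8.60×10⁻⁸ W.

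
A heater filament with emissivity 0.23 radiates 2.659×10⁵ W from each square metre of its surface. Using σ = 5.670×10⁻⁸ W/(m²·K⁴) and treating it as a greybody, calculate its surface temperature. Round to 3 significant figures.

I = εσT⁴, so T = (I/εσ)^(1/4) = (2.659×10⁵/(0.23×5.670×10⁻⁸))^(1/4) = 2.12×10³ K.

T ≈ 2.12×10³ K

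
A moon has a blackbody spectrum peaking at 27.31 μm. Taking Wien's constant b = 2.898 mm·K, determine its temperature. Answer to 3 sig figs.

Wien's law gives T = b/λ_max = (2.898×10⁻³ m·K)/(2.731×10⁻⁵ m) = 106 K.

T ≈ 106 K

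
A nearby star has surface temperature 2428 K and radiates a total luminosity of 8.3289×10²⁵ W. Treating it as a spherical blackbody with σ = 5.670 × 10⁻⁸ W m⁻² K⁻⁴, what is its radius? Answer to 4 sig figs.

R ≈ 1.834×10⁹ m

L = 4πR²σT⁴ ⇒ R = √(L/(4πσT⁴)).
σT⁴ = 1.97051×10⁶ W/m², so R = √(8.3289×10²⁵/(4π×1.97051×10⁶)) = 1.834×10⁹ m.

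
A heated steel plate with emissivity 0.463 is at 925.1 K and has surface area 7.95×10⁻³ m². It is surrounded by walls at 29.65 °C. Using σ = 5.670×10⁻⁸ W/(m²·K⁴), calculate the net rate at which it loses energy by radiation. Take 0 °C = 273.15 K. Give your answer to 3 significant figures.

Net loss ≈ 151 W

Surroundings: T = 29.65 °C + 273.15 = 302.80 K.
Area A = 7.95×10⁻³ m².
Net radiated power P_net = εσA(T⁴ − T₀⁴) = 0.463×5.670×10⁻⁸×7.95×10⁻³×(925.1⁴ − 302.80⁴).
T⁴ − T₀⁴ = 7.32411×10¹¹ − 8.40666×10⁹ = 7.24004×10¹¹ K⁴, so P_net = 151 W.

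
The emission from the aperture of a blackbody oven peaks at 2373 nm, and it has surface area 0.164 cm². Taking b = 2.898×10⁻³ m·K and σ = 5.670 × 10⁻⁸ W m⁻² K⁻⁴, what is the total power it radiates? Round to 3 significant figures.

Wien's law: T = b/λ_max = 2.898×10⁻³/2.373×10⁻⁶ = 1221.24 K.
Area A = 0.164 cm² = 1.64×10⁻⁵ m².
Then P = σAT⁴ = 5.670×10⁻⁸×1.64×10⁻⁵×(1221.24)⁴ = 2.07 W.

P ≈ 2.07 W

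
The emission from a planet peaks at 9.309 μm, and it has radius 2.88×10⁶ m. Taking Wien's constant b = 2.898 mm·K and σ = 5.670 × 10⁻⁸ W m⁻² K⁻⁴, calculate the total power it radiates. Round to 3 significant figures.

P ≈ 5.55×10¹⁶ W

Wien's law: T = b/λ_max = 2.898×10⁻³/9.309×10⁻⁶ = 311.312 K.
Surface area A = 4πR² = 4π(2.88×10⁶ m)² = 1.04231×10¹⁴ m².
Then P = σAT⁴ = 5.670×10⁻⁸×1.04231×10¹⁴×(311.312)⁴ = 5.55×10¹⁶ W.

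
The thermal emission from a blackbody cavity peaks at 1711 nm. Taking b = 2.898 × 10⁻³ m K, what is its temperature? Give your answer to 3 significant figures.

Wien's law gives T = b/λ_max = (2.898×10⁻³ m·K)/(1.711×10⁻⁶ m) = 1.69×10³ K.

T ≈ 1.69×10³ K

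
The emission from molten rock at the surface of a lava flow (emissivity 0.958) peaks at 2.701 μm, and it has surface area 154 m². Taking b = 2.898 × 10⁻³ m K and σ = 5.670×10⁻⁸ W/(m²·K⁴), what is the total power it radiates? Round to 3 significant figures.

P ≈ 1.11×10⁷ W

Wien's law: T = b/λ_max = 2.898×10⁻³/2.701×10⁻⁶ = 1072.94 K.
Area A = 154 m².
Then P = εσAT⁴ = 0.958×5.670×10⁻⁸×154×(1072.94)⁴ = 1.11×10⁷ W.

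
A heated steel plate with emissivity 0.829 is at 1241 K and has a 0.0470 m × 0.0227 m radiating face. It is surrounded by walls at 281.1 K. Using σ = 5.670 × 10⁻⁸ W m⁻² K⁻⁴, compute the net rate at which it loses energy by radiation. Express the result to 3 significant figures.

Area A = 0.0470 × 0.0227 = 1.0669×10⁻³ m².
Net radiated power P_net = εσA(T⁴ − T₀⁴) = 0.829×5.670×10⁻⁸×1.0669×10⁻³×(1241⁴ − 281.1⁴).
T⁴ − T₀⁴ = 2.37185×10¹² − 6.24372×10⁹ = 2.36561×10¹² K⁴, so P_net = 119 W.

Net loss ≈ 119 W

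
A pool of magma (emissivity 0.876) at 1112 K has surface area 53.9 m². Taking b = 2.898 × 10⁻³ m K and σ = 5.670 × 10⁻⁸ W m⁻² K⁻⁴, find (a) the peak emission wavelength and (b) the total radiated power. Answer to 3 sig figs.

(a) λ_max = b/T = 2.898×10⁻³/1112 = 2.606×10⁻⁶ m = 2.61 μm.
Area A = 53.9 m².
(b) P = εσAT⁴ = 0.876×5.670×10⁻⁸×53.9×(1112)⁴ = 4.09×10⁶ W.

λ_max ≈ 2.61 μm; P ≈ 4.09×10⁶ W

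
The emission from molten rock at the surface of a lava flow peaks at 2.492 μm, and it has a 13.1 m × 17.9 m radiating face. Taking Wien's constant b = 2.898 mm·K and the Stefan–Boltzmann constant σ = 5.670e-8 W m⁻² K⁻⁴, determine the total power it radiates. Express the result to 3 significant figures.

Wien's law: T = b/λ_max = 2.898×10⁻³/2.492×10⁻⁶ = 1162.92 K.
Area A = 13.1 × 17.9 = 234.49 m².
Then P = σAT⁴ = 5.670×10⁻⁸×234.49×(1162.92)⁴ = 2.43×10⁷ W.

P ≈ 2.43×10⁷ W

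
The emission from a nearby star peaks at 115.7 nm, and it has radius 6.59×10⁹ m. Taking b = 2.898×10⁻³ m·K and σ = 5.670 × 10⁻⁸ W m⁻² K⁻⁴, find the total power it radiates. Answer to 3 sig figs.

P ≈ 1.22×10³¹ W

Wien's law: T = b/λ_max = 2.898×10⁻³/1.157×10⁻⁷ = 25047.5 K.
Surface area A = 4πR² = 4π(6.59×10⁹ m)² = 5.45734×10²⁰ m².
Then P = σAT⁴ = 5.670×10⁻⁸×5.45734×10²⁰×(25047.5)⁴ = 1.22×10³¹ W.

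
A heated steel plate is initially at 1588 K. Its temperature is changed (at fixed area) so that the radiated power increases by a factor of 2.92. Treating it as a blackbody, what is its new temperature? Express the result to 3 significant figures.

P ∝ T⁴, so T₂/T₁ = (P₂/P₁)^(1/4) = (2.92)^(1/4) = 1.30721.
T₂ = 1588 × 1.30721 = 2.08×10³ K.

T₂ ≈ 2.08×10³ K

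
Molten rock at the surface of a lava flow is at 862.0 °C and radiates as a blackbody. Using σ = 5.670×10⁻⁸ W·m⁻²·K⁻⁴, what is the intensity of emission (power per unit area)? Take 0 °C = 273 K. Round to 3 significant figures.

I ≈ 9.41×10⁴ W/m²

T = 862.0 °C + 273 = 1135.0 K.
Stefan–Boltzmann: I = σT⁴ = 5.670×10⁻⁸ × (1135.0)⁴ = 9.41×10⁴ W/m².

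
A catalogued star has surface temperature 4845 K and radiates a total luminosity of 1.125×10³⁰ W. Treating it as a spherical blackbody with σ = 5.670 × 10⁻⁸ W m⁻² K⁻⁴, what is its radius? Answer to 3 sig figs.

R ≈ 5.35×10¹⁰ m

L = 4πR²σT⁴ ⇒ R = √(L/(4πσT⁴)).
σT⁴ = 3.12434×10⁷ W/m², so R = √(1.125×10³⁰/(4π×3.12434×10⁷)) = 5.35×10¹⁰ m.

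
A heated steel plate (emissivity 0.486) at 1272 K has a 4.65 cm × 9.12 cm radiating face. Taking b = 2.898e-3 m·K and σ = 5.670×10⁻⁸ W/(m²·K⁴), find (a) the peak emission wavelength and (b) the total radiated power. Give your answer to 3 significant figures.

λ_max ≈ 2.28×10³ nm; P ≈ 306 W

(a) λ_max = b/T = 2.898×10⁻³/1272 = 2.278×10⁻⁶ m = 2.28×10³ nm.
Area A = 0.0465 × 0.0912 = 4.2408×10⁻³ m².
(b) P = εσAT⁴ = 0.486×5.670×10⁻⁸×4.2408×10⁻³×(1272)⁴ = 306 W.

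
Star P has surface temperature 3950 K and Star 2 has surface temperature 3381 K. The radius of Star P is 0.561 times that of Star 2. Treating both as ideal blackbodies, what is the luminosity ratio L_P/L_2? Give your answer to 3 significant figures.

L ∝ R²T⁴, so L_P/L_2 = (R_P/R_2)²(T_P/T_2)⁴ = (0.561)² × (3950/3381)⁴ = 0.314721 × 1.86298 = 0.586.

L_P/L_2 ≈ 0.586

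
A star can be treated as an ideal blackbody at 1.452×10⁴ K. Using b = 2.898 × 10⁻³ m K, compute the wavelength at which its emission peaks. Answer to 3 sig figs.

Wien's displacement law: λ_max = b/T = (2.898×10⁻³ m·K)/(1.452×10⁴ K) = 1.996×10⁻⁷ m.
That is 200 nm, in the ultraviolet range.

λ_max ≈ 200 nm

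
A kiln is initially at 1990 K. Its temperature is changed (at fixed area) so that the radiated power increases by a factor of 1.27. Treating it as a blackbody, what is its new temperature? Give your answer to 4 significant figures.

P ∝ T⁴, so T₂/T₁ = (P₂/P₁)^(1/4) = (1.27)^(1/4) = 1.06158.
T₂ = 1990 × 1.06158 = 2113 K.

T₂ ≈ 2113 K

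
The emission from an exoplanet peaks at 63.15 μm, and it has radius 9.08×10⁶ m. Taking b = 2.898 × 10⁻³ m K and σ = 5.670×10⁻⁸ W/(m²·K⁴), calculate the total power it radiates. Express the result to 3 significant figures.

Wien's law: T = b/λ_max = 2.898×10⁻³/6.315×10⁻⁵ = 45.8907 K.
Surface area A = 4πR² = 4π(9.08×10⁶ m)² = 1.03605×10¹⁵ m².
Then P = σAT⁴ = 5.670×10⁻⁸×1.03605×10¹⁵×(45.8907)⁴ = 2.61×10¹⁴ W.

P ≈ 2.61×10¹⁴ W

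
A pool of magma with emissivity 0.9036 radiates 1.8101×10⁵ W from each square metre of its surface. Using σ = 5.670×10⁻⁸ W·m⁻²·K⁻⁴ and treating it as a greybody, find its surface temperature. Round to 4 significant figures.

T ≈ 1371 K

I = εσT⁴, so T = (I/εσ)^(1/4) = (1.8101×10⁵/(0.9036×5.670×10⁻⁸))^(1/4) = 1371 K.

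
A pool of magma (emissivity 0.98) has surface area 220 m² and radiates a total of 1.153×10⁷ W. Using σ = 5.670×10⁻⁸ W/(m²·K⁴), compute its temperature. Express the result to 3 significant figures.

Area A = 220 m².
P = εσAT⁴ ⇒ T = (P/(εσA))^(1/4) = (1.153×10⁷/(0.98×5.670×10⁻⁸×220))^(1/4) = 985 K.

T ≈ 985 K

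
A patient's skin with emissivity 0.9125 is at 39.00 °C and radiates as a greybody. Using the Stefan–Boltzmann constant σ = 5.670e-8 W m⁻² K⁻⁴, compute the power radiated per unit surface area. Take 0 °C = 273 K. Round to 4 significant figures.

T = 39.00 °C + 273 = 312.00 K.
Stefan–Boltzmann: I = εσT⁴ = 0.9125 × 5.670×10⁻⁸ × (312.00)⁴ = 490.3 W/m².

I ≈ 490.3 W/m²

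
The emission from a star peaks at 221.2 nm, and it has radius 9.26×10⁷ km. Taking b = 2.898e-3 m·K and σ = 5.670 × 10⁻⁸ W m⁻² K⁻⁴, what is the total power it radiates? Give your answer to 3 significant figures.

Wien's law: T = b/λ_max = 2.898×10⁻³/2.212×10⁻⁷ = 13101.3 K.
Surface area A = 4πR² = 4π(9.26×10¹⁰ m)² = 1.07754×10²³ m².
Then P = σAT⁴ = 5.670×10⁻⁸×1.07754×10²³×(13101.3)⁴ = 1.80×10³² W.

P ≈ 1.80×10³² W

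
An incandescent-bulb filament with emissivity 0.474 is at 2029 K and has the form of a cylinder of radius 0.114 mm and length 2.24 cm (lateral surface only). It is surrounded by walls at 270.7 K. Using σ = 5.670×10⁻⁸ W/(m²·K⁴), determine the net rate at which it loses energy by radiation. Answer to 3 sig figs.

Lateral area A = 2πrL = 2π×1.14×10⁻⁴×0.0224 = 1.60447×10⁻⁵ m².
Net radiated power P_net = εσA(T⁴ − T₀⁴) = 0.474×5.670×10⁻⁸×1.60447×10⁻⁵×(2029⁴ − 270.7⁴).
T⁴ − T₀⁴ = 1.69484×10¹³ − 5.36974×10⁹ = 1.69430×10¹³ K⁴, so P_net = 7.31 W.

Net loss ≈ 7.31 W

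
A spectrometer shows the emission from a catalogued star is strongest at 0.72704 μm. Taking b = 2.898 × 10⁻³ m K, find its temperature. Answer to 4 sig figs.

T ≈ 3986 K

Wien's law gives T = b/λ_max = (2.898×10⁻³ m·K)/(7.2704×10⁻⁷ m) = 3986 K.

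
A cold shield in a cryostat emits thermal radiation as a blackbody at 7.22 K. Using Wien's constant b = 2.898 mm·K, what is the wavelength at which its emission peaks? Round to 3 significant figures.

λ_max ≈ 0.401 mm

Wien's displacement law: λ_max = b/T = (2.898×10⁻³ m·K)/(7.22 K) = 4.014×10⁻⁴ m.
That is 0.401 mm, in the infrared range.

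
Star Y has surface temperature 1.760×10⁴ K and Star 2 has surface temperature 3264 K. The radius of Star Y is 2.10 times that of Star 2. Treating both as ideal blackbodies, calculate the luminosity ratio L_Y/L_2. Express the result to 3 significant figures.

L_Y/L_2 ≈ 3.73×10³

L ∝ R²T⁴, so L_Y/L_2 = (R_Y/R_2)²(T_Y/T_2)⁴ = (2.10)² × (1.760×10⁴/3264)⁴ = 4.41 × 845.376 = 3.73×10³.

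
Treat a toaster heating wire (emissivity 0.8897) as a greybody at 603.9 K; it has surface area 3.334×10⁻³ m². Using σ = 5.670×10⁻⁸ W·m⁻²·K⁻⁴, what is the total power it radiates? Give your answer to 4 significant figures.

Area A = 3.334×10⁻³ m².
P = εσAT⁴ = 0.8897 × 5.670×10⁻⁸ × 3.334×10⁻³ × (603.9)⁴ = 22.37 W.

P ≈ 22.37 W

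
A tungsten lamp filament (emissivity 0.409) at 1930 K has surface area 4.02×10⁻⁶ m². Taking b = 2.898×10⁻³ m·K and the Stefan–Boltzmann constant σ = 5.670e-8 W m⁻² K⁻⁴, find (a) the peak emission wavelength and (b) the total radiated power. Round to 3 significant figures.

(a) λ_max = b/T = 2.898×10⁻³/1930 = 1.502×10⁻⁶ m = 1.50 μm.
Area A = 4.02×10⁻⁶ m².
(b) P = εσAT⁴ = 0.409×5.670×10⁻⁸×4.02×10⁻⁶×(1930)⁴ = 1.29 W.

λ_max ≈ 1.50 μm; P ≈ 1.29 W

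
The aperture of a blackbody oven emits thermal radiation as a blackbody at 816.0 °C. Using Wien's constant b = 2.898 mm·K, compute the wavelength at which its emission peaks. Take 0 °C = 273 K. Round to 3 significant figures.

T = 816.0 °C + 273 = 1089.0 K.
Wien's displacement law: λ_max = b/T = (2.898×10⁻³ m·K)/(1089.0 K) = 2.661×10⁻⁶ m.
That is 2.66 μm, in the infrared range.

λ_max ≈ 2.66 μm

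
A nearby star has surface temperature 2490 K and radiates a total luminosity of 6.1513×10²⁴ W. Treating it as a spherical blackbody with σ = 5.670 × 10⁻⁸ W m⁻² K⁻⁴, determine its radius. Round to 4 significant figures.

L = 4πR²σT⁴ ⇒ R = √(L/(4πσT⁴)).
σT⁴ = 2.17962×10⁶ W/m², so R = √(6.1513×10²⁴/(4π×2.17962×10⁶)) = 4.739×10⁸ m.

R ≈ 4.739×10⁸ m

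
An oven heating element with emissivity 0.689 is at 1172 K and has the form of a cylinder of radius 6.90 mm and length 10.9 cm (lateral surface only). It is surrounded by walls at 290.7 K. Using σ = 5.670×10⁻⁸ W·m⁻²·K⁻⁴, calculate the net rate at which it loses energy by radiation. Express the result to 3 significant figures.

Net loss ≈ 347 W

Lateral area A = 2πrL = 2π×6.90×10⁻³×0.109 = 4.72558×10⁻³ m².
Net radiated power P_net = εσA(T⁴ − T₀⁴) = 0.689×5.670×10⁻⁸×4.72558×10⁻³×(1172⁴ − 290.7⁴).
T⁴ − T₀⁴ = 1.88673×10¹² − 7.14135×10⁹ = 1.87959×10¹² K⁴, so P_net = 347 W.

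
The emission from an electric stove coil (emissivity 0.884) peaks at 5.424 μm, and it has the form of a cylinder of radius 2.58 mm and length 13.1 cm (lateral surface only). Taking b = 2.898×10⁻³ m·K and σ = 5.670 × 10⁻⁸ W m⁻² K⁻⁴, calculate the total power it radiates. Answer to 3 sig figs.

Wien's law: T = b/λ_max = 2.898×10⁻³/5.424×10⁻⁶ = 534.292 K.
Lateral area A = 2πrL = 2π×2.58×10⁻³×0.131 = 2.12359×10⁻³ m².
Then P = εσAT⁴ = 0.884×5.670×10⁻⁸×2.12359×10⁻³×(534.292)⁴ = 8.67 W.

P ≈ 8.67 W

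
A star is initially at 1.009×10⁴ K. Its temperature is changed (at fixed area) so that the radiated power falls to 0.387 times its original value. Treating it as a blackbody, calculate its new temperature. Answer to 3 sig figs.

P ∝ T⁴, so T₂/T₁ = (P₂/P₁)^(1/4) = (0.387)^(1/4) = 0.788729.
T₂ = 1.009×10⁴ × 0.788729 = 7.96×10³ K.

T₂ ≈ 7.96×10³ K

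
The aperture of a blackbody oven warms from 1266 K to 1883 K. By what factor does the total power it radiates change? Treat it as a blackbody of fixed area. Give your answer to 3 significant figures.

P ∝ T⁴, so P₂/P₁ = (T₂/T₁)⁴ = (1883/1266)⁴ = (1.48736)⁴ = 4.89.

P₂/P₁ ≈ 4.89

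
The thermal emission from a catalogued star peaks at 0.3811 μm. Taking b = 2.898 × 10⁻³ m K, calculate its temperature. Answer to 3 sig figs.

Wien's law gives T = b/λ_max = (2.898×10⁻³ m·K)/(3.811×10⁻⁷ m) = 7.60×10³ K.

T ≈ 7.60×10³ K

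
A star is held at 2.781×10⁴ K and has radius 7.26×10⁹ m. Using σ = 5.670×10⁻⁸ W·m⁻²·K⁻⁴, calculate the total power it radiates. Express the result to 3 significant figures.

Surface area A = 4πR² = 4π(7.26×10⁹ m)² = 6.62343×10²⁰ m².
P = σAT⁴ = 5.670×10⁻⁸ × 6.62343×10²⁰ × (2.781×10⁴)⁴ = 2.25×10³¹ W.

P ≈ 2.25×10³¹ W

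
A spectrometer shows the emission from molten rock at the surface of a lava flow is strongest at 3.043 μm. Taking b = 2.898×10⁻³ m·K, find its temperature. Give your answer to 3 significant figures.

Wien's law gives T = b/λ_max = (2.898×10⁻³ m·K)/(3.043×10⁻⁶ m) = 952 K.

T ≈ 952 K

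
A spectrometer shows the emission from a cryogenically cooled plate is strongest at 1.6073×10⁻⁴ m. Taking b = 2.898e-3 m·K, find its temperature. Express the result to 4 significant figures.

Wien's law gives T = b/λ_max = (2.898×10⁻³ m·K)/(1.6073×10⁻⁴ m) = 18.03 K.

T ≈ 18.03 K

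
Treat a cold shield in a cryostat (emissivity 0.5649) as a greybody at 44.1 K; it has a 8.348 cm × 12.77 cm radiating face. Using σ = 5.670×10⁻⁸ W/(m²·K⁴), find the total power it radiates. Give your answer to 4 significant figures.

P ≈ 1.291×10⁻³ W

Area A = 0.08348 × 0.1277 = 0.0106604 m².
P = εσAT⁴ = 0.5649 × 5.670×10⁻⁸ × 0.0106604 × (44.1)⁴ = 1.291×10⁻³ W.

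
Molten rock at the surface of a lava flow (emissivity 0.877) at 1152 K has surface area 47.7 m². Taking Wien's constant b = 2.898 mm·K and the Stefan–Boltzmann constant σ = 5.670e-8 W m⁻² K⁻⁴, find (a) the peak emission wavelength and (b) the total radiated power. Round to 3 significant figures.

λ_max ≈ 2.52×10³ nm; P ≈ 4.18×10⁶ W

(a) λ_max = b/T = 2.898×10⁻³/1152 = 2.516×10⁻⁶ m = 2.52×10³ nm.
Area A = 47.7 m².
(b) P = εσAT⁴ = 0.877×5.670×10⁻⁸×47.7×(1152)⁴ = 4.18×10⁶ W.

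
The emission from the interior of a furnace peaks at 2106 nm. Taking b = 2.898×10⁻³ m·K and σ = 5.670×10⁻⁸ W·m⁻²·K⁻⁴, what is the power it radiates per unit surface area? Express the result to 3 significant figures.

I ≈ 2.03×10⁵ W/m²

Wien's law: T = b/λ_max = 2.898×10⁻³/2.106×10⁻⁶ = 1376.07 K.
Then I = σT⁴ = 5.670×10⁻⁸×(1376.07)⁴ = 2.03×10⁵ W/m².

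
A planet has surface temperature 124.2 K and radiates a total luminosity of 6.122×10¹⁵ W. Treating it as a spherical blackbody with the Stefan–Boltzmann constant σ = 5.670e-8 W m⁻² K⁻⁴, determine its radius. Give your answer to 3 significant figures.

L = 4πR²σT⁴ ⇒ R = √(L/(4πσT⁴)).
σT⁴ = 13.4918 W/m², so R = √(6.122×10¹⁵/(4π×13.4918)) = 6.01×10⁶ m.

R ≈ 6.01×10⁶ m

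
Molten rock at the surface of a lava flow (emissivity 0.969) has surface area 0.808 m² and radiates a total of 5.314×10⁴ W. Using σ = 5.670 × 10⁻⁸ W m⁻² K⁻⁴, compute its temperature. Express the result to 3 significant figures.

Area A = 0.808 m².
P = εσAT⁴ ⇒ T = (P/(εσA))^(1/4) = (5.314×10⁴/(0.969×5.670×10⁻⁸×0.808))^(1/4) = 1.05×10³ K.

T ≈ 1.05×10³ K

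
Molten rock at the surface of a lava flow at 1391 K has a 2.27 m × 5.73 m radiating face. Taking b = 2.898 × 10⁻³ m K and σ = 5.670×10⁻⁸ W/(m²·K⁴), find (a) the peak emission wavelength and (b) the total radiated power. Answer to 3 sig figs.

(a) λ_max = b/T = 2.898×10⁻³/1391 = 2.083×10⁻⁶ m = 2.08×10³ nm.
Area A = 2.27 × 5.73 = 13.0071 m².
(b) P = σAT⁴ = 5.670×10⁻⁸×13.0071×(1391)⁴ = 2.76×10⁶ W.

λ_max ≈ 2.08×10³ nm; P ≈ 2.76×10⁶ W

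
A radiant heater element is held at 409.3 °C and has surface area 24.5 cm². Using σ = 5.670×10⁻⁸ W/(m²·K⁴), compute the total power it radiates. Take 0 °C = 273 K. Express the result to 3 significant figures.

P ≈ 30.1 W

T = 409.3 °C + 273 = 682.3 K.
Area A = 24.5 cm² = 2.45×10⁻³ m².
P = σAT⁴ = 5.670×10⁻⁸ × 2.45×10⁻³ × (682.3)⁴ = 30.1 W.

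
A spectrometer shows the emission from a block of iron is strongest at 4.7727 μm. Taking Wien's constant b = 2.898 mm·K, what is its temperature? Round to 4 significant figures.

Wien's law gives T = b/λ_max = (2.898×10⁻³ m·K)/(4.7727×10⁻⁶ m) = 607.2 K.

T ≈ 607.2 K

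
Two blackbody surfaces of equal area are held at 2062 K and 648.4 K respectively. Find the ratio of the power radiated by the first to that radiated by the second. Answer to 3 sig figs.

With equal areas, P₁/P₂ = (T₁/T₂)⁴ = (2062/648.4)⁴ = 102.

P₁/P₂ ≈ 102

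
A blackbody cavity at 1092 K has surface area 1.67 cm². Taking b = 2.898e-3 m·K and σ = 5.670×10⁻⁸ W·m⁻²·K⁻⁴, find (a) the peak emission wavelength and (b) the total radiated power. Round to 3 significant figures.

λ_max ≈ 2.65×10³ nm; P ≈ 13.5 W

(a) λ_max = b/T = 2.898×10⁻³/1092 = 2.654×10⁻⁶ m = 2.65×10³ nm.
Area A = 1.67 cm² = 1.67×10⁻⁴ m².
(b) P = σAT⁴ = 5.670×10⁻⁸×1.67×10⁻⁴×(1092)⁴ = 13.5 W.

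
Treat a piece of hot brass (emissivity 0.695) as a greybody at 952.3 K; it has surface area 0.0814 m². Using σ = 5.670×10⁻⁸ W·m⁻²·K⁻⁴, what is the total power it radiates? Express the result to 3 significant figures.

P ≈ 2.64×10³ W

Area A = 0.0814 m².
P = εσAT⁴ = 0.695 × 5.670×10⁻⁸ × 0.0814 × (952.3)⁴ = 2.64×10³ W.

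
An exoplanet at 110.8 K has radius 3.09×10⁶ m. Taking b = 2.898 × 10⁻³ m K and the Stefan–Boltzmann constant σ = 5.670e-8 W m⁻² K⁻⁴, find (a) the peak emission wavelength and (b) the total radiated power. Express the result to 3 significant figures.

λ_max ≈ 26.2 μm; P ≈ 1.03×10¹⁵ W

(a) λ_max = b/T = 2.898×10⁻³/110.8 = 2.616×10⁻⁵ m = 26.2 μm.
Surface area A = 4πR² = 4π(3.09×10⁶ m)² = 1.19985×10¹⁴ m².
(b) P = σAT⁴ = 5.670×10⁻⁸×1.19985×10¹⁴×(110.8)⁴ = 1.03×10¹⁵ W.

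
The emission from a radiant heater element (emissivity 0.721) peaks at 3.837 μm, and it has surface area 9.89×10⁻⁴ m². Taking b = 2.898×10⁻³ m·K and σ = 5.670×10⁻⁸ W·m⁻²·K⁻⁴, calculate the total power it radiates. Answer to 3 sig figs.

P ≈ 13.2 W

Wien's law: T = b/λ_max = 2.898×10⁻³/3.837×10⁻⁶ = 755.278 K.
Area A = 9.89×10⁻⁴ m².
Then P = εσAT⁴ = 0.721×5.670×10⁻⁸×9.89×10⁻⁴×(755.278)⁴ = 13.2 W.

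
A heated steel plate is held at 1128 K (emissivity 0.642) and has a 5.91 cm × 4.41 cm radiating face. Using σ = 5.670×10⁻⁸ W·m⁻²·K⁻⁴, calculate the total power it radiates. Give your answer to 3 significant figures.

Area A = 0.0591 × 0.0441 = 2.60631×10⁻³ m².
P = εσAT⁴ = 0.642 × 5.670×10⁻⁸ × 2.60631×10⁻³ × (1128)⁴ = 154 W.

P ≈ 154 W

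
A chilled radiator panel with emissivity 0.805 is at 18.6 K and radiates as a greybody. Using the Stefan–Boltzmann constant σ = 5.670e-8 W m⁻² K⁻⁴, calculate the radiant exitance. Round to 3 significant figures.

Stefan–Boltzmann: I = εσT⁴ = 0.805 × 5.670×10⁻⁸ × (18.6)⁴ = 5.46×10⁻³ W/m².

I ≈ 5.46×10⁻³ W/m²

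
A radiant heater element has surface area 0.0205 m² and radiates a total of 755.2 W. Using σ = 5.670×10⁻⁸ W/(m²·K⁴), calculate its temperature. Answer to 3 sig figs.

Area A = 0.0205 m².
P = σAT⁴ ⇒ T = (P/(σA))^(1/4) = (755.2/(5.670×10⁻⁸×0.0205))^(1/4) = 898 K.

T ≈ 898 K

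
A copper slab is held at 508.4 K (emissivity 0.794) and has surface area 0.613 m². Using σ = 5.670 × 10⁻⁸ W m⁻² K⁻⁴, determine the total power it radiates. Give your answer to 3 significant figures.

Area A = 0.613 m².
P = εσAT⁴ = 0.794 × 5.670×10⁻⁸ × 0.613 × (508.4)⁴ = 1.84×10³ W.

P ≈ 1.84×10³ W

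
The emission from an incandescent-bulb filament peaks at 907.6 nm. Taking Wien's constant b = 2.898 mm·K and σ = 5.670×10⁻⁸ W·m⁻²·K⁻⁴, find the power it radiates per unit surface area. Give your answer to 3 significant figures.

I ≈ 5.89×10⁶ W/m²

Wien's law: T = b/λ_max = 2.898×10⁻³/9.076×10⁻⁷ = 3193.04 K.
Then I = σT⁴ = 5.670×10⁻⁸×(3193.04)⁴ = 5.89×10⁶ W/m².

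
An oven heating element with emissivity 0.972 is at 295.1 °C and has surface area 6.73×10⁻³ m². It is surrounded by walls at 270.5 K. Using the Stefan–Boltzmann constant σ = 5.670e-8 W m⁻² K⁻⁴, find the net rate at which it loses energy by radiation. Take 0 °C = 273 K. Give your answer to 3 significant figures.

T = 295.1 °C + 273 = 568.1 K.
Area A = 6.73×10⁻³ m².
Net radiated power P_net = εσA(T⁴ − T₀⁴) = 0.972×5.670×10⁻⁸×6.73×10⁻³×(568.1⁴ − 270.5⁴).
T⁴ − T₀⁴ = 1.04160×10¹¹ − 5.35389×10⁹ = 9.88061×10¹⁰ K⁴, so P_net = 36.6 W.

Net loss ≈ 36.6 W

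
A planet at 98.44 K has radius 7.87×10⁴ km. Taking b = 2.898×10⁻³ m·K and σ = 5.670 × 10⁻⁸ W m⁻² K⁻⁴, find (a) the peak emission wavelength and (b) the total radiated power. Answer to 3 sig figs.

(a) λ_max = b/T = 2.898×10⁻³/98.44 = 2.944×10⁻⁵ m = 29.4 μm.
Surface area A = 4πR² = 4π(7.87×10⁷ m)² = 7.78322×10¹⁶ m².
(b) P = σAT⁴ = 5.670×10⁻⁸×7.78322×10¹⁶×(98.44)⁴ = 4.14×10¹⁷ W.

λ_max ≈ 29.4 μm; P ≈ 4.14×10¹⁷ W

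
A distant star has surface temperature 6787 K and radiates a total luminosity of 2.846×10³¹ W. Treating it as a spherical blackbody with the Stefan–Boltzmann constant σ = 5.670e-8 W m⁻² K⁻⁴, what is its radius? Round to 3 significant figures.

R ≈ 1.37×10¹¹ m

L = 4πR²σT⁴ ⇒ R = √(L/(4πσT⁴)).
σT⁴ = 1.20308×10⁸ W/m², so R = √(2.846×10³¹/(4π×1.20308×10⁸)) = 1.37×10¹¹ m.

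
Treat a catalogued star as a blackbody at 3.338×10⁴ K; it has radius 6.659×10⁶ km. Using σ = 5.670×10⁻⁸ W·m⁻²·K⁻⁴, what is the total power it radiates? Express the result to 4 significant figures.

Surface area A = 4πR² = 4π(6.659×10⁹ m)² = 5.57222×10²⁰ m².
P = σAT⁴ = 5.670×10⁻⁸ × 5.57222×10²⁰ × (3.338×10⁴)⁴ = 3.922×10³¹ W.

P ≈ 3.922×10³¹ W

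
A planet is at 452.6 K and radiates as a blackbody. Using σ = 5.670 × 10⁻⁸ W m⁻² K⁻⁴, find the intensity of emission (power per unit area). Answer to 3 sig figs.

I ≈ 2.38×10³ W/m²

Stefan–Boltzmann: I = σT⁴ = 5.670×10⁻⁸ × (452.6)⁴ = 2.38×10³ W/m².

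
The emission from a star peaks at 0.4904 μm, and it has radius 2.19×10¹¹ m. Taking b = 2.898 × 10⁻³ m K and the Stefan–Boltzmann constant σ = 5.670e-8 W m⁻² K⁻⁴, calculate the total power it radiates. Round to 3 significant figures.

P ≈ 4.17×10³¹ W

Wien's law: T = b/λ_max = 2.898×10⁻³/4.904×10⁻⁷ = 5909.46 K.
Surface area A = 4πR² = 4π(2.19×10¹¹ m)² = 6.02696×10²³ m².
Then P = σAT⁴ = 5.670×10⁻⁸×6.02696×10²³×(5909.46)⁴ = 4.17×10³¹ W.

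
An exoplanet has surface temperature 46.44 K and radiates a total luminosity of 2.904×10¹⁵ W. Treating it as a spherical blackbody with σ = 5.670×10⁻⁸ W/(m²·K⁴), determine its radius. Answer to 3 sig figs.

L = 4πR²σT⁴ ⇒ R = √(L/(4πσT⁴)).
σT⁴ = 0.263725 W/m², so R = √(2.904×10¹⁵/(4π×0.263725)) = 2.96×10⁷ m.

R ≈ 2.96×10⁷ m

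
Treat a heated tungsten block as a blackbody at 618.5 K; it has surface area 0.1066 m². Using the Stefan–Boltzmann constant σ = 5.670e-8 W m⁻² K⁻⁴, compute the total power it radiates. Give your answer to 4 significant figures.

P ≈ 884.5 W

Area A = 0.1066 m².
P = σAT⁴ = 5.670×10⁻⁸ × 0.1066 × (618.5)⁴ = 884.5 W.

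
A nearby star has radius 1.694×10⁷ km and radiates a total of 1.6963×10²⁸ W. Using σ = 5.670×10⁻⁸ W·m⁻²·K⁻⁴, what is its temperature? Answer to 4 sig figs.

Surface area A = 4πR² = 4π(1.694×10¹⁰ m)² = 3.60609×10²¹ m².
P = σAT⁴ ⇒ T = (P/(σA))^(1/4) = (1.6963×10²⁸/(5.670×10⁻⁸×3.60609×10²¹))^(1/4) = 3018 K.

T ≈ 3018 K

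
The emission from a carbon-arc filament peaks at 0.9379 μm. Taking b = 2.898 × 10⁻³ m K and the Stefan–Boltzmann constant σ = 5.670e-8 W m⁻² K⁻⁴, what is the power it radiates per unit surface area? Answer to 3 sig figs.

I ≈ 5.17×10⁶ W/m²

Wien's law: T = b/λ_max = 2.898×10⁻³/9.379×10⁻⁷ = 3089.88 K.
Then I = σT⁴ = 5.670×10⁻⁸×(3089.88)⁴ = 5.17×10⁶ W/m².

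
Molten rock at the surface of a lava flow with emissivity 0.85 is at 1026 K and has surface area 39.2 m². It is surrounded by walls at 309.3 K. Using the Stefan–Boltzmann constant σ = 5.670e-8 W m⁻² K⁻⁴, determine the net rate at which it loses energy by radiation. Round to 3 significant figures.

Net loss ≈ 2.08×10⁶ W

Area A = 39.2 m².
Net radiated power P_net = εσA(T⁴ − T₀⁴) = 0.85×5.670×10⁻⁸×39.2×(1026⁴ − 309.3⁴).
T⁴ − T₀⁴ = 1.10813×10¹² − 9.15208×10⁹ = 1.09898×10¹² K⁴, so P_net = 2.08×10⁶ W.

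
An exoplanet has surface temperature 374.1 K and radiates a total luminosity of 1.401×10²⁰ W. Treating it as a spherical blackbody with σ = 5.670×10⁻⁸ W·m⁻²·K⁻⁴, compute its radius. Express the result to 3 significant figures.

R ≈ 1.00×10⁸ m

L = 4πR²σT⁴ ⇒ R = √(L/(4πσT⁴)).
σT⁴ = 1110.54 W/m², so R = √(1.401×10²⁰/(4π×1110.54)) = 1.00×10⁸ m.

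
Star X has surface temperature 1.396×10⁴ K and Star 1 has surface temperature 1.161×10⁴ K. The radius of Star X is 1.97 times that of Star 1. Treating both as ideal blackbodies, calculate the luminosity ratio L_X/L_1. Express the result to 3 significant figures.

L ∝ R²T⁴, so L_X/L_1 = (R_X/R_1)²(T_X/T_1)⁴ = (1.97)² × (1.396×10⁴/1.161×10⁴)⁴ = 3.8809 × 2.09032 = 8.11.

L_X/L_1 ≈ 8.11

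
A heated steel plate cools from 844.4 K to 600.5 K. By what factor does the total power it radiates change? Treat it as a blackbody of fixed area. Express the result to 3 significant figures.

P ∝ T⁴, so P₂/P₁ = (T₂/T₁)⁴ = (600.5/844.4)⁴ = (0.711156)⁴ = 0.256.

P₂/P₁ ≈ 0.256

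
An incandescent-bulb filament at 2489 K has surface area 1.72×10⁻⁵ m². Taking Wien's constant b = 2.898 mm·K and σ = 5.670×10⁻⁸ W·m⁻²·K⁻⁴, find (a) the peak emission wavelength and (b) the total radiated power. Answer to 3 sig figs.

λ_max ≈ 1.16×10³ nm; P ≈ 37.4 W

(a) λ_max = b/T = 2.898×10⁻³/2489 = 1.164×10⁻⁶ m = 1.16×10³ nm.
Area A = 1.72×10⁻⁵ m².
(b) P = σAT⁴ = 5.670×10⁻⁸×1.72×10⁻⁵×(2489)⁴ = 37.4 W.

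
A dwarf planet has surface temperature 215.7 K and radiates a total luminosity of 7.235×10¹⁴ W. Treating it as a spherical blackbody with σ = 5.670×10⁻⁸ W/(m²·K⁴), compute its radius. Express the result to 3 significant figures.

R ≈ 6.85×10⁵ m

L = 4πR²σT⁴ ⇒ R = √(L/(4πσT⁴)).
σT⁴ = 122.739 W/m², so R = √(7.235×10¹⁴/(4π×122.739)) = 6.85×10⁵ m.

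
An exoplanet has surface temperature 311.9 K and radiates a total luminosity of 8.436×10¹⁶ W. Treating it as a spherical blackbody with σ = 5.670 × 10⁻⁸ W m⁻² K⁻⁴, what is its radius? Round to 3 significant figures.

R ≈ 3.54×10⁶ m

L = 4πR²σT⁴ ⇒ R = √(L/(4πσT⁴)).
σT⁴ = 536.592 W/m², so R = √(8.436×10¹⁶/(4π×536.592)) = 3.54×10⁶ m.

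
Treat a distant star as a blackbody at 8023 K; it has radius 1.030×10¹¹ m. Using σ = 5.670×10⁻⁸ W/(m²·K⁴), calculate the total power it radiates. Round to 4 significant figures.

P ≈ 3.132×10³¹ W

Surface area A = 4πR² = 4π(1.030×10¹¹ m)² = 1.33317×10²³ m².
P = σAT⁴ = 5.670×10⁻⁸ × 1.33317×10²³ × (8023)⁴ = 3.132×10³¹ W.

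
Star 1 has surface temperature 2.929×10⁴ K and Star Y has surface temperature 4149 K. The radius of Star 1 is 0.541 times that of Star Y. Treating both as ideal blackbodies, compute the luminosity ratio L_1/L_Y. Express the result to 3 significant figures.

L_1/L_Y ≈ 727

L ∝ R²T⁴, so L_1/L_Y = (R_1/R_Y)²(T_1/T_Y)⁴ = (0.541)² × (2.929×10⁴/4149)⁴ = 0.292681 × 2483.73 = 727.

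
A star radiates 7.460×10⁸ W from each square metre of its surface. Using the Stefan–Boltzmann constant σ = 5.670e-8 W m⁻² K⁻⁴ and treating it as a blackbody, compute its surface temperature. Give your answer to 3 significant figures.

T ≈ 1.07×10⁴ K

I = σT⁴, so T = (I/σ)^(1/4) = (7.460×10⁸/(5.670×10⁻⁸))^(1/4) = 1.07×10⁴ K.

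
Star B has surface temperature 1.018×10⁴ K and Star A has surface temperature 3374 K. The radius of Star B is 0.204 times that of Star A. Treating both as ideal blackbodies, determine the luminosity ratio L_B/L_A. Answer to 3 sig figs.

L ∝ R²T⁴, so L_B/L_A = (R_B/R_A)²(T_B/T_A)⁴ = (0.204)² × (1.018×10⁴/3374)⁴ = 0.041616 × 82.8726 = 3.45.

L_B/L_A ≈ 3.45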